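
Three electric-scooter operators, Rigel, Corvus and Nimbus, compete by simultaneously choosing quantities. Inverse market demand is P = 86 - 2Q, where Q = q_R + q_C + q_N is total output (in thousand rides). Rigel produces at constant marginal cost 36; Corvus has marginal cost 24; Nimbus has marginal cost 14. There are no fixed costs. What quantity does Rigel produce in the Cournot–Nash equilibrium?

2

Rigel's profit: π_R = (86 - 2Q)q_R - (36q_R). Setting ∂π_R/∂q_R = 0: 50 - 4q_R - 2(q_C + q_N) = 0.
Corvus's profit: π_C = (86 - 2Q)q_C - (24q_C). Setting ∂π_C/∂q_C = 0: 62 - 4q_C - 2(q_R + q_N) = 0.
Nimbus's first-order condition: 72 - 4q_N - 2(q_R + q_C) = 0.
Adding the 3 conditions: 184 − 4Q − 4Q = 0, i.e. Q = 23.
Back-substituting: q_R = (50 − 46)/2 = 2, q_C = (62 − 46)/2 = 8, q_N = (72 − 46)/2 = 13.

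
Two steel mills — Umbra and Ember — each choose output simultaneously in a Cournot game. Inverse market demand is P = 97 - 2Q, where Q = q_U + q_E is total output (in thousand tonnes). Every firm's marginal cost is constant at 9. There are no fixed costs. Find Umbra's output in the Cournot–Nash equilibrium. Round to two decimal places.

Each firm earns π_i = (97 - 2Q)q_i - 9q_i.
First-order condition (treating rivals' output as given): 88 - 4q_i - 2q_j = 0.
By symmetry each firm produces the same amount; substituting q_j = q_i yields q_i = 88/6 = 44/3.

14.67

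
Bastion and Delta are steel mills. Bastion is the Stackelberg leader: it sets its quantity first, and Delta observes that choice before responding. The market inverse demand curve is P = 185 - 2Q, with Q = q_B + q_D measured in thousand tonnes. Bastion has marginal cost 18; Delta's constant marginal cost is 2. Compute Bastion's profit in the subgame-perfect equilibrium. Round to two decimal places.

Solve by backward induction. Given q_B, the follower Delta maximises π_D = (185 - 2q_B - 2q_D)q_D - 2q_D.
∂π_D/∂q_D = 183 - 2q_B - 4q_D = 0 gives the reaction function q_D = (183 - 2q_B)/4.
Bastion substitutes q_D(q_B) into its own profit: π_B = q_B(185 - 2q_B - (183 - 2q_B)/2) - 18q_B = (187/2 - q_B)q_B - 18q_B.
Maximising: ∂π_B/∂q_B = 151/2 - 2q_B = 0, giving q_B = 151/4.
Then q_D = (183 - 2·(151/4))/4 = 215/8.
Price P = 185 - 2·(517/8) = 223/4.
Bastion's profit: (223/4 - 18)·(151/4) = 1425.0625.

1425.06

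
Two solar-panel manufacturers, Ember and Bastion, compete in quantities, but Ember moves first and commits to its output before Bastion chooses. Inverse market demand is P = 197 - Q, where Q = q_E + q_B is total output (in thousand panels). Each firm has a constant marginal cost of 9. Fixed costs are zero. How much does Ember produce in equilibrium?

The follower Bastion best-responds to any q_E: π_B = (197 - Q)q_B - 9q_B.
∂π_B/∂q_B = 188 - q_E - 2q_B = 0 gives the reaction function q_B = (188 - q_E)/2.
Ember substitutes q_B(q_E) into its own profit: π_E = q_E(197 - q_E - (188 - q_E)/2) - 9q_E = (103 - (1/2)q_E)q_E - 9q_E.
Maximising: ∂π_E/∂q_E = 94 - q_E = 0, giving q_E = 94.
Then q_B = (188 - 94)/2 = 47.

94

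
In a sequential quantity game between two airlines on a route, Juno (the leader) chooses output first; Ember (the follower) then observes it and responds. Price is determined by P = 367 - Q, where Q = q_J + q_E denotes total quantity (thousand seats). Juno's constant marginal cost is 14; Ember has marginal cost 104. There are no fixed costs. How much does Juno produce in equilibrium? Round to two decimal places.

221.50

The follower Ember best-responds to any q_J: π_E = (367 - Q)q_E - 104q_E.
Follower FOC: 263 - q_J - 2q_E = 0, so q_E(q_J) = (263 - q_J)/2.
Juno substitutes q_E(q_J) into its own profit: π_J = q_J(367 - q_J - (263 - q_J)/2) - 14q_J = (471/2 - (1/2)q_J)q_J - 14q_J.
The leader's first-order condition 443/2 - q_J = 0 yields q_J = 443/2.
Then q_E = (263 - 443/2)/2 = 83/4.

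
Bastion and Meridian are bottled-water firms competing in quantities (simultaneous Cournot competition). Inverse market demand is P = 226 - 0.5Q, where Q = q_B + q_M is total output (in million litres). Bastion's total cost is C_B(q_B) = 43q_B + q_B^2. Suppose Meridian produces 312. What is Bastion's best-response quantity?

With the rival's output fixed at 312, Bastion's profit is π_B = (226 - (1/2)·312 - (1/2)q_B)q_B - (43q_B + q_B²) = (70 - (1/2)q_B)q_B - (43q_B + q_B²).
∂π_B/∂q_B = 27 - 3q_B = 0, so q_B = 9.

9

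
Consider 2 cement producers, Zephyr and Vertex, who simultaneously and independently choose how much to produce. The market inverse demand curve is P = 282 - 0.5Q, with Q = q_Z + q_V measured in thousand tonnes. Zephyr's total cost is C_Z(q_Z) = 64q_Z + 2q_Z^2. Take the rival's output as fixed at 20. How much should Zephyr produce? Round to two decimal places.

41.60

With the rival's output fixed at 20, Zephyr's profit is π_Z = (282 - (1/2)·20 - (1/2)q_Z)q_Z - (64q_Z + 2q_Z²) = (272 - (1/2)q_Z)q_Z - (64q_Z + 2q_Z²).
∂π_Z/∂q_Z = 208 - 5q_Z = 0, so q_Z = 208/5.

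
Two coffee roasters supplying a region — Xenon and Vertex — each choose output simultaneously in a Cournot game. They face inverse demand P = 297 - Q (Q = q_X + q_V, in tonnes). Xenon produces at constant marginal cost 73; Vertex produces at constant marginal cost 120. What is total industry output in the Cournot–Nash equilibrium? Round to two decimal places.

133.67

Xenon's profit: π_X = (297 - Q)q_X - (73q_X). Setting ∂π_X/∂q_X = 0: 224 - 2q_X - (q_V) = 0.
Vertex's profit: π_V = (297 - Q)q_V - (120q_V). Setting ∂π_V/∂q_V = 0: 177 - 2q_V - (q_X) = 0.
So q_X = (224 - q_V)/2 and q_V = (177 - q_X)/2.
Solving the pair: q_X = 271/3, q_V = 130/3.
Total output Q = 271/3 + 130/3 = 401/3.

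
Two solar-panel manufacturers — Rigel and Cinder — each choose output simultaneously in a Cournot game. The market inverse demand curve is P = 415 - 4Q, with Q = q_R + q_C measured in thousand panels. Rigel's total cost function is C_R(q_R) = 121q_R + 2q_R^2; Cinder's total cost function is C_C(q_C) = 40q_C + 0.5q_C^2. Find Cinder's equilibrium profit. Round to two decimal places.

Rigel's profit: π_R = (415 - 4Q)q_R - (121q_R + 2q_R²). Setting ∂π_R/∂q_R = 0: 294 - 12q_R - 4(q_C) = 0.
Cinder's first-order condition: 375 - 9q_C - 4(q_R) = 0.
Rearranging gives the reaction functions q_R = (294 - 4q_C)/12 and q_C = (375 - 4q_R)/9.
Substituting one into the other gives q_R = 573/46 and q_C = 831/23.
Price P = 415 - 4·48.5870 = 220.6522.
Cinder's profit: 220.6522·(831/23) - 40·(831/23) - (1/2)(831/23)² = 5874.3374.

5874.34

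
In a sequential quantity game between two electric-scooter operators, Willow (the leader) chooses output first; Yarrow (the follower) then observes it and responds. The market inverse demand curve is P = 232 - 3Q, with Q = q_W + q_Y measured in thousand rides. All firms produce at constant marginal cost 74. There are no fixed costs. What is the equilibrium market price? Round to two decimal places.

113.50

The follower Yarrow best-responds to any q_W: π_Y = (232 - 3Q)q_Y - 74q_Y.
Setting the follower's marginal profit to zero, 158 - 3q_W - 6q_Y = 0, i.e. q_Y = (158 - 3q_W)/6.
The leader anticipates this reaction. Substituting into P = 232 - 3Q gives P = 153 - (3/2)q_W, so π_W = (153 - (3/2)q_W)q_W - 74q_W.
Leader FOC: 79 - 3q_W = 0, so q_W = 79/3.
Then q_Y = (158 - 3·(79/3))/6 = 79/6.
Total output Q = 79/2, so price P = 232 - 3·(79/2) = 227/2.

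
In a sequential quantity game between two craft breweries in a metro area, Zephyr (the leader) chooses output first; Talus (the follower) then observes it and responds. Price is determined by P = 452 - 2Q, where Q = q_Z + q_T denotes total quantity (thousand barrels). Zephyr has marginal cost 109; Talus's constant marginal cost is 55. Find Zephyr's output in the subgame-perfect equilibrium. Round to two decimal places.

72.25

The follower Talus best-responds to any q_Z: π_T = (452 - 2Q)q_T - 55q_T.
Follower FOC: 397 - 2q_Z - 4q_T = 0, so q_T(q_Z) = (397 - 2q_Z)/4.
Zephyr substitutes q_T(q_Z) into its own profit: π_Z = q_Z(452 - 2q_Z - (397 - 2q_Z)/2) - 109q_Z = (507/2 - q_Z)q_Z - 109q_Z.
The leader's first-order condition 289/2 - 2q_Z = 0 yields q_Z = 289/4.
Then q_T = (397 - 2·(289/4))/4 = 505/8.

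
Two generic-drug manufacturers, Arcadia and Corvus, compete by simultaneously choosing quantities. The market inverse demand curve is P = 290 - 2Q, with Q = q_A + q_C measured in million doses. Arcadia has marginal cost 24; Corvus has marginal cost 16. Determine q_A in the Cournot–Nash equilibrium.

43

Arcadia's profit: π_A = (290 - 2Q)q_A - (24q_A). Setting ∂π_A/∂q_A = 0: 266 - 4q_A - 2(q_C) = 0.
Corvus's profit: π_C = (290 - 2Q)q_C - (16q_C). Setting ∂π_C/∂q_C = 0: 274 - 4q_C - 2(q_A) = 0.
So q_A = (266 - 2q_C)/4 and q_C = (274 - 2q_A)/4.
Solving the pair: q_A = 43, q_C = 47.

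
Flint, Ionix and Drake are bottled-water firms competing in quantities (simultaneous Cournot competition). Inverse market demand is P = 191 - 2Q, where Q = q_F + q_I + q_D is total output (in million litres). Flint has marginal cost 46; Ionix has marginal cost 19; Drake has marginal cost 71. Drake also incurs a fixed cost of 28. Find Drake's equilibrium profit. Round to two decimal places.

29.78

Flint's profit: π_F = (191 - 2Q)q_F - (46q_F). Setting ∂π_F/∂q_F = 0: 145 - 4q_F - 2(q_I + q_D) = 0.
Ionix's profit: π_I = (191 - 2Q)q_I - (19q_I). Setting ∂π_I/∂q_I = 0: 172 - 4q_I - 2(q_F + q_D) = 0.
Drake's profit: π_D = (191 - 2Q)q_D - (71q_D). Setting ∂π_D/∂q_D = 0: 120 - 4q_D - 2(q_F + q_I) = 0.
Adding the 3 conditions: 437 − 4Q − 4Q = 0, i.e. Q = 437/8.
Back-substituting: q_F = (145 − 437/4)/2 = 143/8, q_I = (172 − 437/4)/2 = 251/8, q_D = (120 − 437/4)/2 = 43/8.
Price P = 191 - 2·(437/8) = 327/4.
Drake's profit: (327/4 - 71)·(43/8) - 28 = 953/32.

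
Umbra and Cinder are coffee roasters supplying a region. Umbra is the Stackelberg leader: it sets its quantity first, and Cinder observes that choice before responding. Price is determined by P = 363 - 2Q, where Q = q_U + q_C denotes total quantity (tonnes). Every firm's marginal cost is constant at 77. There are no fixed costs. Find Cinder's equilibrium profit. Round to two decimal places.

The follower Cinder best-responds to any q_U: π_C = (363 - 2Q)q_C - 77q_C.
Setting the follower's marginal profit to zero, 286 - 2q_U - 4q_C = 0, i.e. q_C = (286 - 2q_U)/4.
Umbra substitutes q_C(q_U) into its own profit: π_U = q_U(363 - 2q_U - (286 - 2q_U)/2) - 77q_U = (220 - q_U)q_U - 77q_U.
Leader FOC: 143 - 2q_U = 0, so q_U = 143/2.
Then q_C = (286 - 2·(143/2))/4 = 143/4.
Price P = 363 - 2·(429/4) = 297/2.
Cinder's profit: (297/2 - 77)·(143/4) = 2556.1250.

2556.13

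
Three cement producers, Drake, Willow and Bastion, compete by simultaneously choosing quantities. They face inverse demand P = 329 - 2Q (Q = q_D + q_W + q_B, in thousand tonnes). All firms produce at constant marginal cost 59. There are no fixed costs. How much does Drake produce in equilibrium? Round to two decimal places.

Each firm earns π_i = (329 - 2Q)q_i - 59q_i.
Setting ∂π_i/∂q_i = 0 with rivals' quantities fixed: 270 - 4q_i - 2·Σ_{j≠i} q_j = 0.
By symmetry each firm produces the same amount; substituting Σ_{j≠i} q_j = 2q_i yields q_i = 270/8 = 135/4.

33.75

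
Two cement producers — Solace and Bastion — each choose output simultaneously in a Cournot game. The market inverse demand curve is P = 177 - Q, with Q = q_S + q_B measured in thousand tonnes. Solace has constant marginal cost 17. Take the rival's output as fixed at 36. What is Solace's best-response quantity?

With the rival's output fixed at 36, Solace's profit is π_S = (177 - 36 - q_S)q_S - (17q_S) = (141 - q_S)q_S - (17q_S).
∂π_S/∂q_S = 124 - 2q_S = 0, so q_S = 62.

62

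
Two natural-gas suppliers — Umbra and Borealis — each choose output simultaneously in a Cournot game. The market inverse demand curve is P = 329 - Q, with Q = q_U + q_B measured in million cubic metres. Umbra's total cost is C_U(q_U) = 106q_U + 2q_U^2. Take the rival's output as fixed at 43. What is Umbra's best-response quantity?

30

With the rival's output fixed at 43, Umbra's profit is π_U = (329 - 43 - q_U)q_U - (106q_U + 2q_U²) = (286 - q_U)q_U - (106q_U + 2q_U²).
∂π_U/∂q_U = 180 - 6q_U = 0, so q_U = 30.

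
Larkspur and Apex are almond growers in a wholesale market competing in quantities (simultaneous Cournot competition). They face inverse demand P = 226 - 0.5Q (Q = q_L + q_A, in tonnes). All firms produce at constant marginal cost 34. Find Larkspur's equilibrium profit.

Each firm earns π_i = (226 - 0.5Q)q_i - 34q_i.
First-order condition (treating rivals' output as given): 192 - q_i - (1/2)q_j = 0.
By symmetry each firm produces the same amount; substituting q_j = q_i yields q_i = 192/(3/2) = 128.
Price P = 226 - (1/2)·256 = 98.
Larkspur's profit: (98 - 34)·128 = 8192.

8192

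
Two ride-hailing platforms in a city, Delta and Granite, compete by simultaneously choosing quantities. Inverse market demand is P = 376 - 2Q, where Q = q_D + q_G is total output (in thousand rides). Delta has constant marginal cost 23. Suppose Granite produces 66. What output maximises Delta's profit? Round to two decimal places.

55.25

With the rival's output fixed at 66, Delta's profit is π_D = (376 - 2·66 - 2q_D)q_D - (23q_D) = (244 - 2q_D)q_D - (23q_D).
∂π_D/∂q_D = 221 - 4q_D = 0, so q_D = 221/4.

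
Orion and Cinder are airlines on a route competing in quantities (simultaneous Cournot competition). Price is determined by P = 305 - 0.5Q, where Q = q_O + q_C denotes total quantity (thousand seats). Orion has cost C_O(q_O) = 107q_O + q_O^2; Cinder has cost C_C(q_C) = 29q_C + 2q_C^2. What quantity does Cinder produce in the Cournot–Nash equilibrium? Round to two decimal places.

Orion's profit: π_O = (305 - 0.5Q)q_O - (107q_O + q_O²). Setting ∂π_O/∂q_O = 0: 198 - 3q_O - (1/2)(q_C) = 0.
Cinder's profit: π_C = (305 - 0.5Q)q_C - (29q_C + 2q_C²). Setting ∂π_C/∂q_C = 0: 276 - 5q_C - (1/2)(q_O) = 0.
Best responses: q_O = (198 - (1/2)q_C)/3, q_C = (276 - (1/2)q_O)/5.
Solving the pair: q_O = 57.7627, q_C = 49.4237.

49.42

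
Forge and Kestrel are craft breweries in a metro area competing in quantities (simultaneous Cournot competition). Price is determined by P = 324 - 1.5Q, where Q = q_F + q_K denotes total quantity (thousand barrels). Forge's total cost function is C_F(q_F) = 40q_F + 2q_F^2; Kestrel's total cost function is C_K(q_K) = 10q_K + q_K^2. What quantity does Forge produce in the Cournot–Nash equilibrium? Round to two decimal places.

28.98

Forge's profit: π_F = (324 - 1.5Q)q_F - (40q_F + 2q_F²). Setting ∂π_F/∂q_F = 0: 284 - 7q_F - (3/2)(q_K) = 0.
Kestrel's first-order condition: 314 - 5q_K - (3/2)(q_F) = 0.
So q_F = (284 - (3/2)q_K)/7 and q_K = (314 - (3/2)q_F)/5.
Solving the pair: q_F = 28.9771, q_K = 54.1069.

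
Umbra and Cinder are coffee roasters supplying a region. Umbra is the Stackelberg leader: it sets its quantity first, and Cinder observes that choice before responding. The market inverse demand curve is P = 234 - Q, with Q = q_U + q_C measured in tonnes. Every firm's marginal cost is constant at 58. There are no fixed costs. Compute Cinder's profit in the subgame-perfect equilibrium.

The follower Cinder best-responds to any q_U: π_C = (234 - Q)q_C - 58q_C.
∂π_C/∂q_C = 176 - q_U - 2q_C = 0 gives the reaction function q_C = (176 - q_U)/2.
Umbra substitutes q_C(q_U) into its own profit: π_U = q_U(234 - q_U - (176 - q_U)/2) - 58q_U = (146 - (1/2)q_U)q_U - 58q_U.
Maximising: ∂π_U/∂q_U = 88 - q_U = 0, giving q_U = 88.
Then q_C = (176 - 88)/2 = 44.
Price P = 234 - 132 = 102.
Cinder's profit: (102 - 58)·44 = 1936.

1936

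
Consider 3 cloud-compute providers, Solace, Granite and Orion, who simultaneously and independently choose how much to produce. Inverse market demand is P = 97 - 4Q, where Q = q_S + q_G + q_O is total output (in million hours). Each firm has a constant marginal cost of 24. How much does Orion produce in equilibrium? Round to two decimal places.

4.56

Each firm earns π_i = (97 - 4Q)q_i - 24q_i.
First-order condition (treating rivals' output as given): 73 - 8q_i - 4·Σ_{j≠i} q_j = 0.
By symmetry each firm produces the same amount; substituting Σ_{j≠i} q_j = 2q_i yields q_i = 73/16.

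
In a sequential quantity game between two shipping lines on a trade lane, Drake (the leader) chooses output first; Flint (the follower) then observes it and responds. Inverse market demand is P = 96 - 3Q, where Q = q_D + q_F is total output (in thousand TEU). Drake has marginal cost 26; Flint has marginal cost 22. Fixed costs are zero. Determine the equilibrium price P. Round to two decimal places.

42.50

The follower Flint best-responds to any q_D: π_F = (96 - 3Q)q_F - 22q_F.
Setting the follower's marginal profit to zero, 74 - 3q_D - 6q_F = 0, i.e. q_F = (74 - 3q_D)/6.
The leader anticipates this reaction. Substituting into P = 96 - 3Q gives P = 59 - (3/2)q_D, so π_D = (59 - (3/2)q_D)q_D - 26q_D.
Maximising: ∂π_D/∂q_D = 33 - 3q_D = 0, giving q_D = 11.
Then q_F = (74 - 3·11)/6 = 41/6.
Total output Q = 107/6, so price P = 96 - 3·(107/6) = 85/2.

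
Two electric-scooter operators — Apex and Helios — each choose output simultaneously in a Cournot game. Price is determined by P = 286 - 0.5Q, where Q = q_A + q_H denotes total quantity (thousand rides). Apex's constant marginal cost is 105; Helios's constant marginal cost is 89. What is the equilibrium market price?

160

Apex's profit: π_A = (286 - 0.5Q)q_A - (105q_A). Setting ∂π_A/∂q_A = 0: 181 - q_A - (1/2)(q_H) = 0.
Helios's profit: π_H = (286 - 0.5Q)q_H - (89q_H). Setting ∂π_H/∂q_H = 0: 197 - q_H - (1/2)(q_A) = 0.
Best responses: q_A = (181 - (1/2)q_H), q_H = (197 - (1/2)q_A).
Substituting one into the other gives q_A = 110 and q_H = 142.
Total output Q = 252, so price P = 286 - (1/2)·252 = 160.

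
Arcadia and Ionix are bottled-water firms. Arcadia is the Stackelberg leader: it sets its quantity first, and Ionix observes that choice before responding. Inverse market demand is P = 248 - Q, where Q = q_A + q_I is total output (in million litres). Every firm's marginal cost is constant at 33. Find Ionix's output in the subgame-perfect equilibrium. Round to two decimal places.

Solve by backward induction. Given q_A, the follower Ionix maximises π_I = (248 - q_A - q_I)q_I - 33q_I.
∂π_I/∂q_I = 215 - q_A - 2q_I = 0 gives the reaction function q_I = (215 - q_A)/2.
Arcadia substitutes q_I(q_A) into its own profit: π_A = q_A(248 - q_A - (215 - q_A)/2) - 33q_A = (281/2 - (1/2)q_A)q_A - 33q_A.
Leader FOC: 215/2 - q_A = 0, so q_A = 215/2.
Then q_I = (215 - 215/2)/2 = 215/4.

53.75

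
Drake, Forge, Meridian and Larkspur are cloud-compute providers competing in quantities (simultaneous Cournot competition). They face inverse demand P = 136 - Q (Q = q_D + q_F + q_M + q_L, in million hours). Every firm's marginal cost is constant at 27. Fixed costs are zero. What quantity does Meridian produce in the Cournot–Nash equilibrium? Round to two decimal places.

21.80

A representative firm's profit is π_i = q_i(136 - Q) - 27q_i.
Setting ∂π_i/∂q_i = 0 with rivals' quantities fixed: 109 - 2q_i - Σ_{j≠i} q_j = 0.
By symmetry each firm produces the same amount; substituting Σ_{j≠i} q_j = 3q_i yields q_i = 109/5.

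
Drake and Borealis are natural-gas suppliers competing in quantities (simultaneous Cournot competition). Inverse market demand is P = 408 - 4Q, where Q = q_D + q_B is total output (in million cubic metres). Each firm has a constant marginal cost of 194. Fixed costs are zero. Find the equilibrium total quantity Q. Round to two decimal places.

Each firm earns π_i = (408 - 4Q)q_i - 194q_i.
Setting ∂π_i/∂q_i = 0 with rivals' quantities fixed: 214 - 8q_i - 4q_j = 0.
By symmetry each firm produces the same amount; substituting q_j = q_i yields q_i = 214/12 = 107/6.
Total output Q = 107/6 + 107/6 = 107/3.

35.67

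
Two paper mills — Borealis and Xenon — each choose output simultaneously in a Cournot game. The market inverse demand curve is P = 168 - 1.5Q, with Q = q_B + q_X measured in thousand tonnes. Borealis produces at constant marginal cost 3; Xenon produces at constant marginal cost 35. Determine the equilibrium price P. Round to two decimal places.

68.67

Borealis's profit: π_B = (168 - 1.5Q)q_B - (3q_B). Setting ∂π_B/∂q_B = 0: 165 - 3q_B - (3/2)(q_X) = 0.
Xenon's profit: π_X = (168 - 1.5Q)q_X - (35q_X). Setting ∂π_X/∂q_X = 0: 133 - 3q_X - (3/2)(q_B) = 0.
Rearranging gives the reaction functions q_B = (165 - (3/2)q_X)/3 and q_X = (133 - (3/2)q_B)/3.
Solving the pair: q_B = 394/9, q_X = 202/9.
Total output Q = 596/9, so price P = 168 - (3/2)·(596/9) = 206/3.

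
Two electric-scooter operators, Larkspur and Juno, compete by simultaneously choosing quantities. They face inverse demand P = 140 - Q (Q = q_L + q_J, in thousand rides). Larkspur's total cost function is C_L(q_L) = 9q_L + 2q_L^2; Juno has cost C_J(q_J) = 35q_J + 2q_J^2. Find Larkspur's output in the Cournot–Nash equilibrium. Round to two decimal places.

Larkspur's profit: π_L = (140 - Q)q_L - (9q_L + 2q_L²). Setting ∂π_L/∂q_L = 0: 131 - 6q_L - (q_J) = 0.
Juno's first-order condition: 105 - 6q_J - (q_L) = 0.
So q_L = (131 - q_J)/6 and q_J = (105 - q_L)/6.
Substituting one into the other gives q_L = 681/35 and q_J = 499/35.

19.46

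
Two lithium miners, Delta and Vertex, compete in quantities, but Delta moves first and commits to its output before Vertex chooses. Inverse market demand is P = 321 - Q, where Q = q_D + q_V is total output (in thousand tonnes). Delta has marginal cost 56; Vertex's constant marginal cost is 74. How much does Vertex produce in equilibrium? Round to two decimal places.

The follower Vertex best-responds to any q_D: π_V = (321 - Q)q_V - 74q_V.
∂π_V/∂q_V = 247 - q_D - 2q_V = 0 gives the reaction function q_V = (247 - q_D)/2.
The leader anticipates this reaction. Substituting into P = 321 - Q gives P = 395/2 - (1/2)q_D, so π_D = (395/2 - (1/2)q_D)q_D - 56q_D.
The leader's first-order condition 283/2 - q_D = 0 yields q_D = 283/2.
Then q_V = (247 - 283/2)/2 = 211/4.

52.75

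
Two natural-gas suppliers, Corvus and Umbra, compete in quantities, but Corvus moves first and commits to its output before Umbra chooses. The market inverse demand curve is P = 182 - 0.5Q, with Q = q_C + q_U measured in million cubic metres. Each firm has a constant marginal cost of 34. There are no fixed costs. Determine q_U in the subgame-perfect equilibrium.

74

Solve by backward induction. Given q_C, the follower Umbra maximises π_U = (182 - (1/2)q_C - (1/2)q_U)q_U - 34q_U.
∂π_U/∂q_U = 148 - (1/2)q_C - q_U = 0 gives the reaction function q_U = (148 - (1/2)q_C).
The leader anticipates this reaction. Substituting into P = 182 - 0.5Q gives P = 108 - (1/4)q_C, so π_C = (108 - (1/4)q_C)q_C - 34q_C.
The leader's first-order condition 74 - (1/2)q_C = 0 yields q_C = 148.
Then q_U = (148 - (1/2)·148) = 74.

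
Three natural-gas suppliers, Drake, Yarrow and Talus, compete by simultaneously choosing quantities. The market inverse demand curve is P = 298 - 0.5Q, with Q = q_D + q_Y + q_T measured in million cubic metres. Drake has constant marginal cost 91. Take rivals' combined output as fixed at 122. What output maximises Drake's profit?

146

With rivals' combined output fixed at 122, Drake's profit is π_D = (298 - (1/2)·122 - (1/2)q_D)q_D - (91q_D) = (237 - (1/2)q_D)q_D - (91q_D).
∂π_D/∂q_D = 146 - q_D = 0, so q_D = 146.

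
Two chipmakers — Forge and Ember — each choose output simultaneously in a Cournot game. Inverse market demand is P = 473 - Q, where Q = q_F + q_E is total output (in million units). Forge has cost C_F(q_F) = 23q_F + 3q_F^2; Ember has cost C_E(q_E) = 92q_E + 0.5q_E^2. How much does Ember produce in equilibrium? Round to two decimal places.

112.96

Forge's profit: π_F = (473 - Q)q_F - (23q_F + 3q_F²). Setting ∂π_F/∂q_F = 0: 450 - 8q_F - (q_E) = 0.
Ember's first-order condition: 381 - 3q_E - (q_F) = 0.
So q_F = (450 - q_E)/8 and q_E = (381 - q_F)/3.
Substituting one into the other gives q_F = 969/23 and q_E = 112.9565.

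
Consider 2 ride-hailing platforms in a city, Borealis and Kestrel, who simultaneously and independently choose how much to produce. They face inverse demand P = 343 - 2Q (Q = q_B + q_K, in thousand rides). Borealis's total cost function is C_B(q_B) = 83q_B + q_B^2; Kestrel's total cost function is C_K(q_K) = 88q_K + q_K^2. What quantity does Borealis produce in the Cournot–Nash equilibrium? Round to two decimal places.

Borealis's profit: π_B = (343 - 2Q)q_B - (83q_B + q_B²). Setting ∂π_B/∂q_B = 0: 260 - 6q_B - 2(q_K) = 0.
Kestrel's first-order condition: 255 - 6q_K - 2(q_B) = 0.
So q_B = (260 - 2q_K)/6 and q_K = (255 - 2q_B)/6.
Substituting one into the other gives q_B = 525/16 and q_K = 505/16.

32.81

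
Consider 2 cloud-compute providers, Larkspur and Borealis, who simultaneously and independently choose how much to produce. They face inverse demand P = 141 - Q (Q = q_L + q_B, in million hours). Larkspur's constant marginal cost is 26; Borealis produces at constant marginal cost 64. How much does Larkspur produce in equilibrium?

51

Larkspur's profit: π_L = (141 - Q)q_L - (26q_L). Setting ∂π_L/∂q_L = 0: 115 - 2q_L - (q_B) = 0.
Borealis's first-order condition: 77 - 2q_B - (q_L) = 0.
Rearranging gives the reaction functions q_L = (115 - q_B)/2 and q_B = (77 - q_L)/2.
Substituting one into the other gives q_L = 51 and q_B = 13.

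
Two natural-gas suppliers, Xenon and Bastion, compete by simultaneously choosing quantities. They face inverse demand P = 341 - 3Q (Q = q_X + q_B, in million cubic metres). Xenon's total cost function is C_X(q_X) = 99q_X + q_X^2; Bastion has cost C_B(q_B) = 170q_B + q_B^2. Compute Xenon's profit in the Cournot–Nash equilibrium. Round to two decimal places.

Xenon's profit: π_X = (341 - 3Q)q_X - (99q_X + q_X²). Setting ∂π_X/∂q_X = 0: 242 - 8q_X - 3(q_B) = 0.
Bastion's profit: π_B = (341 - 3Q)q_B - (170q_B + q_B²). Setting ∂π_B/∂q_B = 0: 171 - 8q_B - 3(q_X) = 0.
Best responses: q_X = (242 - 3q_B)/8, q_B = (171 - 3q_X)/8.
Solving the pair: q_X = 1423/55, q_B = 642/55.
Price P = 341 - 3·(413/11) = 228.3636.
Xenon's profit: 228.3636·(1423/55) - 99·(1423/55) - (1423/55)² = 2677.5921.

2677.59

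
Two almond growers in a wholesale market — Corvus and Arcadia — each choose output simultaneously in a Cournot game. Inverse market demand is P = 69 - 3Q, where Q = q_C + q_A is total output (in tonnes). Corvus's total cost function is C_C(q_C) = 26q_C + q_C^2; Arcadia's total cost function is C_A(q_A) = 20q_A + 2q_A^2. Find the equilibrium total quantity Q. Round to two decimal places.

Corvus's profit: π_C = (69 - 3Q)q_C - (26q_C + q_C²). Setting ∂π_C/∂q_C = 0: 43 - 8q_C - 3(q_A) = 0.
Arcadia's profit: π_A = (69 - 3Q)q_A - (20q_A + 2q_A²). Setting ∂π_A/∂q_A = 0: 49 - 10q_A - 3(q_C) = 0.
So q_C = (43 - 3q_A)/8 and q_A = (49 - 3q_C)/10.
Solving the pair: q_C = 283/71, q_A = 263/71.
Total output Q = 283/71 + 263/71 = 546/71.

7.69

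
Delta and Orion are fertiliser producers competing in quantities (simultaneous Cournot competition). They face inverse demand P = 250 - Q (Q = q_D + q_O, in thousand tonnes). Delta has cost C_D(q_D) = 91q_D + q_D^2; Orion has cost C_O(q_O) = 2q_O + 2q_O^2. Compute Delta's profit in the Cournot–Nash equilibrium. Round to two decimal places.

1884.45

Delta's profit: π_D = (250 - Q)q_D - (91q_D + q_D²). Setting ∂π_D/∂q_D = 0: 159 - 4q_D - (q_O) = 0.
Orion's first-order condition: 248 - 6q_O - (q_D) = 0.
Rearranging gives the reaction functions q_D = (159 - q_O)/4 and q_O = (248 - q_D)/6.
Solving the pair: q_D = 706/23, q_O = 833/23.
Price P = 250 - 1539/23 = 183.0870.
Delta's profit: 183.0870·(706/23) - 91·(706/23) - (706/23)² = 1884.4461.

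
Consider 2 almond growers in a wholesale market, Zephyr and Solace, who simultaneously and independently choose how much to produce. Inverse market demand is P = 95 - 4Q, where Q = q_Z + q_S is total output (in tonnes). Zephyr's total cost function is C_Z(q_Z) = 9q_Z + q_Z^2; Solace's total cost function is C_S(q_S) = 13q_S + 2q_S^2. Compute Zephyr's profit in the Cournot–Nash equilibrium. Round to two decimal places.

Zephyr's profit: π_Z = (95 - 4Q)q_Z - (9q_Z + q_Z²). Setting ∂π_Z/∂q_Z = 0: 86 - 10q_Z - 4(q_S) = 0.
Solace's first-order condition: 82 - 12q_S - 4(q_Z) = 0.
So q_Z = (86 - 4q_S)/10 and q_S = (82 - 4q_Z)/12.
Substituting one into the other gives q_Z = 88/13 and q_S = 119/26.
Price P = 95 - 4·(295/26) = 645/13.
Zephyr's profit: (645/13)·(88/13) - 9·(88/13) - (88/13)² = 229.1124.

229.11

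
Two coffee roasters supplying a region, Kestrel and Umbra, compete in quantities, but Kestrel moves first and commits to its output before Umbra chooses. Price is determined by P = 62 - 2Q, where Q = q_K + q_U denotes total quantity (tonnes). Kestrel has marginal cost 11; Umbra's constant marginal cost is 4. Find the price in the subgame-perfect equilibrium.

The follower Umbra best-responds to any q_K: π_U = (62 - 2Q)q_U - 4q_U.
Setting the follower's marginal profit to zero, 58 - 2q_K - 4q_U = 0, i.e. q_U = (58 - 2q_K)/4.
The leader anticipates this reaction. Substituting into P = 62 - 2Q gives P = 33 - q_K, so π_K = (33 - q_K)q_K - 11q_K.
Maximising: ∂π_K/∂q_K = 22 - 2q_K = 0, giving q_K = 11.
Then q_U = (58 - 2·11)/4 = 9.
Total output Q = 20, so price P = 62 - 2·20 = 22.

22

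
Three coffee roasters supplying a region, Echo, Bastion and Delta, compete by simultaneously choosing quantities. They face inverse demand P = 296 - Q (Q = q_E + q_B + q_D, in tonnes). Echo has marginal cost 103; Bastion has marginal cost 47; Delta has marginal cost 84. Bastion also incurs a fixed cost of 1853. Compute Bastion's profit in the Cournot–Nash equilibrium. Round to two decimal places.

5457.25

Echo's profit: π_E = (296 - Q)q_E - (103q_E). Setting ∂π_E/∂q_E = 0: 193 - 2q_E - (q_B + q_D) = 0.
Bastion's first-order condition: 249 - 2q_B - (q_E + q_D) = 0.
Delta's profit: π_D = (296 - Q)q_D - (84q_D). Setting ∂π_D/∂q_D = 0: 212 - 2q_D - (q_E + q_B) = 0.
Adding the 3 conditions: 654 − 2Q − 2Q = 0, i.e. Q = 327/2.
Back-substituting: q_E = (193 − 327/2) = 59/2, q_B = (249 − 327/2) = 171/2, q_D = (212 − 327/2) = 97/2.
Price P = 296 - 327/2 = 265/2.
Bastion's profit: (265/2 - 47)·(171/2) - 1853 = 5457.2500.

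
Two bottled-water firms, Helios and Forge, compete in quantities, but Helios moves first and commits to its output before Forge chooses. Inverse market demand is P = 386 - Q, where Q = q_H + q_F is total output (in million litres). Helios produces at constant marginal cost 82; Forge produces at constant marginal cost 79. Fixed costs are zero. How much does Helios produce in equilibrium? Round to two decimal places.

Solve by backward induction. Given q_H, the follower Forge maximises π_F = (386 - q_H - q_F)q_F - 79q_F.
Setting the follower's marginal profit to zero, 307 - q_H - 2q_F = 0, i.e. q_F = (307 - q_H)/2.
The leader anticipates this reaction. Substituting into P = 386 - Q gives P = 465/2 - (1/2)q_H, so π_H = (465/2 - (1/2)q_H)q_H - 82q_H.
Leader FOC: 301/2 - q_H = 0, so q_H = 301/2.
Then q_F = (307 - 301/2)/2 = 313/4.

150.50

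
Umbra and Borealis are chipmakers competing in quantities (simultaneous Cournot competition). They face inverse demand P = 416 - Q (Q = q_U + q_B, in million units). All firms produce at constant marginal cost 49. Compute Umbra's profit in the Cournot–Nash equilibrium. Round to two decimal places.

Each firm earns π_i = (416 - Q)q_i - 49q_i.
First-order condition (treating rivals' output as given): 367 - 2q_i - q_j = 0.
By symmetry each firm produces the same amount; substituting q_j = q_i yields q_i = 367/3.
Price P = 416 - 734/3 = 514/3.
Umbra's profit: (514/3 - 49)·(367/3) = 14965.4444.

14965.44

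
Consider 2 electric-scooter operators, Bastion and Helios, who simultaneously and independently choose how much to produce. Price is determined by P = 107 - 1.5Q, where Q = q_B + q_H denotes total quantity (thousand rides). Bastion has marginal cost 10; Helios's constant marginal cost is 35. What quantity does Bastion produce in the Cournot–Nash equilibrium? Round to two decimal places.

27.11

Bastion's profit: π_B = (107 - 1.5Q)q_B - (10q_B). Setting ∂π_B/∂q_B = 0: 97 - 3q_B - (3/2)(q_H) = 0.
Helios's profit: π_H = (107 - 1.5Q)q_H - (35q_H). Setting ∂π_H/∂q_H = 0: 72 - 3q_H - (3/2)(q_B) = 0.
So q_B = (97 - (3/2)q_H)/3 and q_H = (72 - (3/2)q_B)/3.
Substituting one into the other gives q_B = 244/9 and q_H = 94/9.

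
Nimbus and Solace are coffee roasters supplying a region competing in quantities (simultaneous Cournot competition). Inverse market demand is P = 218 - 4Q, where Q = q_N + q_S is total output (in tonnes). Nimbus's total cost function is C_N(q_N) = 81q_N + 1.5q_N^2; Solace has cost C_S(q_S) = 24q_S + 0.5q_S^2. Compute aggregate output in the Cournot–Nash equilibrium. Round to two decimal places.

24.61

Nimbus's profit: π_N = (218 - 4Q)q_N - (81q_N + (3/2)q_N²). Setting ∂π_N/∂q_N = 0: 137 - 11q_N - 4(q_S) = 0.
Solace's profit: π_S = (218 - 4Q)q_S - (24q_S + (1/2)q_S²). Setting ∂π_S/∂q_S = 0: 194 - 9q_S - 4(q_N) = 0.
Best responses: q_N = (137 - 4q_S)/11, q_S = (194 - 4q_N)/9.
Solving the pair: q_N = 457/83, q_S = 1586/83.
Total output Q = 457/83 + 1586/83 = 24.6145.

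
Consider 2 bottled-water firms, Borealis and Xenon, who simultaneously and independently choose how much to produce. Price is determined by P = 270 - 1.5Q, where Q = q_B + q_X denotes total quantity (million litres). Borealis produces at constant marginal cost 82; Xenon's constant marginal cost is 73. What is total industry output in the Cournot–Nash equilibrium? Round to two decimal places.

Borealis's profit: π_B = (270 - 1.5Q)q_B - (82q_B). Setting ∂π_B/∂q_B = 0: 188 - 3q_B - (3/2)(q_X) = 0.
Xenon's first-order condition: 197 - 3q_X - (3/2)(q_B) = 0.
Rearranging gives the reaction functions q_B = (188 - (3/2)q_X)/3 and q_X = (197 - (3/2)q_B)/3.
Solving the pair: q_B = 358/9, q_X = 412/9.
Total output Q = 358/9 + 412/9 = 770/9.

85.56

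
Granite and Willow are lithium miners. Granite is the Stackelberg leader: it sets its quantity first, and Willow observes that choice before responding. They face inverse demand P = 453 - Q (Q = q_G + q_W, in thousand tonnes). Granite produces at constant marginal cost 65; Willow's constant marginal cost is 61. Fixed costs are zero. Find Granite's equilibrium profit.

18432

The follower Willow best-responds to any q_G: π_W = (453 - Q)q_W - 61q_W.
∂π_W/∂q_W = 392 - q_G - 2q_W = 0 gives the reaction function q_W = (392 - q_G)/2.
Granite substitutes q_W(q_G) into its own profit: π_G = q_G(453 - q_G - (392 - q_G)/2) - 65q_G = (257 - (1/2)q_G)q_G - 65q_G.
Leader FOC: 192 - q_G = 0, so q_G = 192.
Then q_W = (392 - 192)/2 = 100.
Price P = 453 - 292 = 161.
Granite's profit: (161 - 65)·192 = 18432.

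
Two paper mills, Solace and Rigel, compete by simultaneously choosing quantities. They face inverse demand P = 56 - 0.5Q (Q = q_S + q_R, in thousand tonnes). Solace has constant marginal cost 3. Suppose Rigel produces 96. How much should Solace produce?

5

With the rival's output fixed at 96, Solace's profit is π_S = (56 - (1/2)·96 - (1/2)q_S)q_S - (3q_S) = (8 - (1/2)q_S)q_S - (3q_S).
∂π_S/∂q_S = 5 - q_S = 0, so q_S = 5.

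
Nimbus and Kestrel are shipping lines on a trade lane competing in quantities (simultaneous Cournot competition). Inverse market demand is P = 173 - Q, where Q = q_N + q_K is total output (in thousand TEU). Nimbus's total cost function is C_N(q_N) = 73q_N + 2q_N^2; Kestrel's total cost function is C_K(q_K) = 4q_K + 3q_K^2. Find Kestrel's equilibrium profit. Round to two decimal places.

1512.71

Nimbus's profit: π_N = (173 - Q)q_N - (73q_N + 2q_N²). Setting ∂π_N/∂q_N = 0: 100 - 6q_N - (q_K) = 0.
Kestrel's profit: π_K = (173 - Q)q_K - (4q_K + 3q_K²). Setting ∂π_K/∂q_K = 0: 169 - 8q_K - (q_N) = 0.
Rearranging gives the reaction functions q_N = (100 - q_K)/6 and q_K = (169 - q_N)/8.
Solving the pair: q_N = 631/47, q_K = 914/47.
Price P = 173 - 1545/47 = 140.1277.
Kestrel's profit: 140.1277·(914/47) - 4·(914/47) - 3(914/47)² = 1512.7134.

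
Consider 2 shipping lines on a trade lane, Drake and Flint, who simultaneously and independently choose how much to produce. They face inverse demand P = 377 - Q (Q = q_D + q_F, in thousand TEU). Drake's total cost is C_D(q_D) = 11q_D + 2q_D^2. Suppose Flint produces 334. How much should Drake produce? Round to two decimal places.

5.33

With the rival's output fixed at 334, Drake's profit is π_D = (377 - 334 - q_D)q_D - (11q_D + 2q_D²) = (43 - q_D)q_D - (11q_D + 2q_D²).
∂π_D/∂q_D = 32 - 6q_D = 0, so q_D = 16/3.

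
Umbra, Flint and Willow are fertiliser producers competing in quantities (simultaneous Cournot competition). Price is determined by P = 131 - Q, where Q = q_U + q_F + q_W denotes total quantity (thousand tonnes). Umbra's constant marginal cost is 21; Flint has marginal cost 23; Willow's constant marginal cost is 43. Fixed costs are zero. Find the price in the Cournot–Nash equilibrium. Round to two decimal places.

54.50

Umbra's profit: π_U = (131 - Q)q_U - (21q_U). Setting ∂π_U/∂q_U = 0: 110 - 2q_U - (q_F + q_W) = 0.
Flint's first-order condition: 108 - 2q_F - (q_U + q_W) = 0.
Willow's first-order condition: 88 - 2q_W - (q_U + q_F) = 0.
Adding the 3 first-order conditions: 306 − 4Q = 0, so Q = 153/2.
Back-substituting: q_U = (110 − 153/2) = 67/2, q_F = (108 − 153/2) = 63/2, q_W = (88 − 153/2) = 23/2.
Total output Q = 153/2, so price P = 131 - 153/2 = 109/2.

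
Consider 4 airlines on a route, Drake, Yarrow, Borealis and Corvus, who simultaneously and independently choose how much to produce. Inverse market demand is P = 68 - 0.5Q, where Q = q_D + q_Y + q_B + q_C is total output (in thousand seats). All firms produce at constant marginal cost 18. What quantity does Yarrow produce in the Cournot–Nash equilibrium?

A representative firm's profit is π_i = q_i(68 - 0.5Q) - 18q_i.
Setting ∂π_i/∂q_i = 0 with rivals' quantities fixed: 50 - q_i - (1/2)·Σ_{j≠i} q_j = 0.
With identical firms every q_j equals q_i, so Σ_{j≠i} q_j = 3q_i and 50 = (5/2)q_i, giving q_i = 20.

20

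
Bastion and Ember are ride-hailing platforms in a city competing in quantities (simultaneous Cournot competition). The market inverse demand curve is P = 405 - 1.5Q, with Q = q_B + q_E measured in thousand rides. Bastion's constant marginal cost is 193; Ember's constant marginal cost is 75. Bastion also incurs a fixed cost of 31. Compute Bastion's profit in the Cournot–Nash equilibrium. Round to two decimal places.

Bastion's profit: π_B = (405 - 1.5Q)q_B - (193q_B). Setting ∂π_B/∂q_B = 0: 212 - 3q_B - (3/2)(q_E) = 0.
Ember's first-order condition: 330 - 3q_E - (3/2)(q_B) = 0.
Best responses: q_B = (212 - (3/2)q_E)/3, q_E = (330 - (3/2)q_B)/3.
Solving the pair: q_B = 188/9, q_E = 896/9.
Price P = 405 - (3/2)·(1084/9) = 673/3.
Bastion's profit: (673/3 - 193)·(188/9) - 31 = 623.5185.

623.52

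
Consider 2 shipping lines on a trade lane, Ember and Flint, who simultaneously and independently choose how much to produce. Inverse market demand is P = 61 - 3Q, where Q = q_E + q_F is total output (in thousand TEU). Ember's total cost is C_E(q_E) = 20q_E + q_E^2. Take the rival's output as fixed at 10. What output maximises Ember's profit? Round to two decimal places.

1.38

With the rival's output fixed at 10, Ember's profit is π_E = (61 - 3·10 - 3q_E)q_E - (20q_E + q_E²) = (31 - 3q_E)q_E - (20q_E + q_E²).
∂π_E/∂q_E = 11 - 8q_E = 0, so q_E = 11/8.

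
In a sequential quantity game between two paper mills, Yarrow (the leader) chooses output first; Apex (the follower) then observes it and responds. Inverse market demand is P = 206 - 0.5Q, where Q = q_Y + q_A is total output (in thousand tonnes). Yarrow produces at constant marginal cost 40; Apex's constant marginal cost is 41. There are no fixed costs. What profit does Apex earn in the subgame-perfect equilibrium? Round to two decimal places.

3321.13

The follower Apex best-responds to any q_Y: π_A = (206 - 0.5Q)q_A - 41q_A.
∂π_A/∂q_A = 165 - (1/2)q_Y - q_A = 0 gives the reaction function q_A = (165 - (1/2)q_Y).
The leader anticipates this reaction. Substituting into P = 206 - 0.5Q gives P = 247/2 - (1/4)q_Y, so π_Y = (247/2 - (1/4)q_Y)q_Y - 40q_Y.
The leader's first-order condition 167/2 - (1/2)q_Y = 0 yields q_Y = 167.
Then q_A = (165 - (1/2)·167) = 163/2.
Price P = 206 - (1/2)·(497/2) = 327/4.
Apex's profit: (327/4 - 41)·(163/2) = 3321.1250.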